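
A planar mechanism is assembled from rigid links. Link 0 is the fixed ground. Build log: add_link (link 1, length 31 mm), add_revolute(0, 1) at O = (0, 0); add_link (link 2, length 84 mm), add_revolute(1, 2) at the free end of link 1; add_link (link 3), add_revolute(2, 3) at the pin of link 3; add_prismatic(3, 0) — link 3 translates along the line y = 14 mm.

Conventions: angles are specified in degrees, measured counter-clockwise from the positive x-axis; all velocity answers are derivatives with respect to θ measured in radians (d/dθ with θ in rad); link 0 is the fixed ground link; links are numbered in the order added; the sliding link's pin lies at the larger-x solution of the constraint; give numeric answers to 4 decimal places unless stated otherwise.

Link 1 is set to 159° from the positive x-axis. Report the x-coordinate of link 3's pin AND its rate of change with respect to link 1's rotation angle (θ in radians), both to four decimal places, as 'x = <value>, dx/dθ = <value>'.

geometry: r = 31 mm, L = 84 mm, e = 14 mm
crank pin P = (r cos θ, r sin θ) = (-28.940993, 11.109406)
h = r sin θ − e = 11.109406 − 14 = -2.890594
x = r cos θ + √(L² − h²) = -28.940993 + 83.950250 = 55.009257
dx/dθ = −r sin θ − h·r cos θ/√(L² − h²) (θ in radians; h = -2.890594) = -12.105909

x = 55.0093, dx/dθ = -12.1059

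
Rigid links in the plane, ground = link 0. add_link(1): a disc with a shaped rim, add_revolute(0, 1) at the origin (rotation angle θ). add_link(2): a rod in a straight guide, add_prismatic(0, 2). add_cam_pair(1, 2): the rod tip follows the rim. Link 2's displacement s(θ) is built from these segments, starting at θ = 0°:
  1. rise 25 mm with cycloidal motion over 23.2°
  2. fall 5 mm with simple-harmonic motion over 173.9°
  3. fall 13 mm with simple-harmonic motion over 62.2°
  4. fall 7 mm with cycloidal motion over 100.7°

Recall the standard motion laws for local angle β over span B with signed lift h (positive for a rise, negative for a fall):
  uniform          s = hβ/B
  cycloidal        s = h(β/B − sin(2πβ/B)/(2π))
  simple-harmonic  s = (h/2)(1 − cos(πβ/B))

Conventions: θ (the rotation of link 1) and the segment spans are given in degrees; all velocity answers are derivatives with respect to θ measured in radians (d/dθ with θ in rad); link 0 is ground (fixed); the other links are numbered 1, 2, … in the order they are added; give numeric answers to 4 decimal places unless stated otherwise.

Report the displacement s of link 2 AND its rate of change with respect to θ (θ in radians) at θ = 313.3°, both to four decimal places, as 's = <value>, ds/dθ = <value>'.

segment 1 (0° to 23.2°, cycloidal, h = 25) is passed completely: s = 0.0000 + (25) = 25.0000
segment 2 (23.2° to 197.1°, simple-harmonic, h = -5) is passed completely: s = 25.0000 + (-5) = 20.0000
segment 3 (197.1° to 259.3°, simple-harmonic, h = -13) is passed completely: s = 20.0000 + (-13) = 7.0000
θ = 313.3° falls in segment 4 (259.3° to 360°, cycloidal, h = -7): β = 313.3 − 259.3 = 54°, B = 100.7°; Δs = -7·(0.5362 − sin(2π·0.5362)/(2π)) = -4.0053; s = 7.0000 − 4.0053 = 2.9947
velocity in seg [259.3°–360°] (cycloidal), θ in radians: β = 54° = 0.9425 rad, B = 100.7° = 1.7575 rad; ds/dθ = (h/B)(1 − cos(2πβ/B)) = ((-7)/1.7575)(1 − cos(2π·0.5362)) = -7.862808 mm/rad

s = 2.9947, ds/dθ = -7.8628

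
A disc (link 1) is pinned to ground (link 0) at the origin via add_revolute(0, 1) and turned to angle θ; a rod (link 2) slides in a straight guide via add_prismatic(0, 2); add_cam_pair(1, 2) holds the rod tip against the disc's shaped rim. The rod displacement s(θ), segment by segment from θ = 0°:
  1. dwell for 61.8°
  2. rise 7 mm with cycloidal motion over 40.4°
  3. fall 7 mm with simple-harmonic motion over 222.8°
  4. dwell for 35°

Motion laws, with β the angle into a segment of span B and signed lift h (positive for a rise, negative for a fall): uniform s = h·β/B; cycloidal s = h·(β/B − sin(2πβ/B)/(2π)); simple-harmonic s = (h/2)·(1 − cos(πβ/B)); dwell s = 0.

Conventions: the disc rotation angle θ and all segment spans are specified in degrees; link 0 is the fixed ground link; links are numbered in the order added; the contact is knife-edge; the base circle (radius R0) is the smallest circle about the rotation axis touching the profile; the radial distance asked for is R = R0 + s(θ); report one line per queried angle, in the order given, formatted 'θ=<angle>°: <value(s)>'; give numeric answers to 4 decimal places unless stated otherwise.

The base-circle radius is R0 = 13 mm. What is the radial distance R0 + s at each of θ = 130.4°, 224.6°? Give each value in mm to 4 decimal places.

segment 1 (0° to 61.8°, dwell): s unchanged at 0.0000
segment 2 (61.8° to 102.2°, cycloidal, h = 7) is passed completely: s = 0.0000 + (7) = 7.0000
θ = 130.4° falls in segment 3 (102.2° to 325°, simple-harmonic, h = -7): β = 130.4 − 102.2 = 28.2°, B = 222.8°; Δs = -7/2·(1 − cos(π·0.1266)) = -0.2731; s = 7.0000 − 0.2731 = 6.7269
θ = 224.6° falls in segment 3 (102.2° to 325°, simple-harmonic, h = -7): β = 224.6 − 102.2 = 122.4°, B = 222.8°; Δs = -7/2·(1 − cos(π·0.5494)) = -4.0407; s = 7.0000 − 4.0407 = 2.9593
θ=130.4°: R = R0 + s = 13 + 6.7269 = 19.7269
θ=224.6°: R = R0 + s = 13 + 2.9593 = 15.9593

θ=130.4°: 19.7269
θ=224.6°: 15.9593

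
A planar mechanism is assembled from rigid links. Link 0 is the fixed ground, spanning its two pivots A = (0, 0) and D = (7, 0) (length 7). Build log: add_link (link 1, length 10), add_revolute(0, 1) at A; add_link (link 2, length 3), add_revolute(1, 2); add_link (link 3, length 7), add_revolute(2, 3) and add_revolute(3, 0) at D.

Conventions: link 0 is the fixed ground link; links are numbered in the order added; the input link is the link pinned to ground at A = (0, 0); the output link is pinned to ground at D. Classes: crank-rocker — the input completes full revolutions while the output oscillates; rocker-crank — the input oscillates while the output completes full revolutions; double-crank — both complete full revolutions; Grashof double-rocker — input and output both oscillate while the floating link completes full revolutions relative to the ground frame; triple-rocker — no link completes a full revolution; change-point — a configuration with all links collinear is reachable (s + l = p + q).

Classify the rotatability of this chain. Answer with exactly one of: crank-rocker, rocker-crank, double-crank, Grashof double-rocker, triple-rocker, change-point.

lengths: ground=7, input=10, coupler=3, output=7
sorted: s=3 (shortest), l=10 (longest), p+q=14
s + l = 13 vs p + q = 14
s + l < p + q (Grashof) with shortest = coupler link → Grashof double-rocker

Grashof double-rocker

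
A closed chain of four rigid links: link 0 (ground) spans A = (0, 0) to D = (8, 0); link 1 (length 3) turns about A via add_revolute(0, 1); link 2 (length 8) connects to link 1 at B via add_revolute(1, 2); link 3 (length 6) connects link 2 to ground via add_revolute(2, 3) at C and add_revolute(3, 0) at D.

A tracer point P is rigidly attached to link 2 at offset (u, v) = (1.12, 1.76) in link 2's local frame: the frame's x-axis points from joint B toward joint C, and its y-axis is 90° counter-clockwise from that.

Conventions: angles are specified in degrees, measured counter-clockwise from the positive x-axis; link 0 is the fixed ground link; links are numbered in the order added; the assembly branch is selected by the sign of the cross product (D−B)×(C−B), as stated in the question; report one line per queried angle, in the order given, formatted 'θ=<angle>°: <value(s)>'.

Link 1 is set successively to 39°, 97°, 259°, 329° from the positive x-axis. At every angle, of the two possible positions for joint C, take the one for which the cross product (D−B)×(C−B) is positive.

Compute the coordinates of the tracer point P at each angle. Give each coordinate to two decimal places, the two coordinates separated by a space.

A=(0,0), D=(8.00,0)
θ=39°: B = A + 3.00·(cos39°, sin39°) = (2.3314, 1.8880)
θ=39°: |BD| = 5.9747
θ=39°: circle(B,8.00) ∩ circle(D,6.00): a=5.3306, h=5.9653
θ=39°:   candidates: C₊=(9.2739,5.8632) cross=35.641; C₋=(5.5039,-5.4561) cross=-35.641
θ=39°:   branch + wants cross > 0 → take C=(9.2739,5.8632) (cross=35.641)
θ=39°: ex = (C−B)/|BC| = (0.8678,0.4969); ey = (-0.4969,0.8678)
θ=39°: P = B + 1.12·ex + 1.76·ey = (2.4288,3.9718)
θ=97°: B = A + 3.00·(cos97°, sin97°) = (-0.3656, 2.9776)
θ=97°: |BD| = 8.8797
θ=97°: circle(B,8.00) ∩ circle(D,6.00): a=6.0165, h=5.2727
θ=97°:   candidates: C₊=(7.0706,5.9276) cross=46.821; C₋=(3.5344,-4.0073) cross=-46.821
θ=97°:   branch + wants cross > 0 → take C=(7.0706,5.9276) (cross=46.821)
θ=97°: ex = (C−B)/|BC| = (0.9295,0.3687); ey = (-0.3687,0.9295)
θ=97°: P = B + 1.12·ex + 1.76·ey = (0.0265,5.0266)
θ=259°: B = A + 3.00·(cos259°, sin259°) = (-0.5724, -2.9449)
θ=259°: |BD| = 9.0642
θ=259°: circle(B,8.00) ∩ circle(D,6.00): a=6.0766, h=5.2033
θ=259°:   candidates: C₊=(3.4840,3.9504) cross=47.164; C₋=(6.8651,-5.8917) cross=-47.164
θ=259°:   branch + wants cross > 0 → take C=(3.4840,3.9504) (cross=47.164)
θ=259°: ex = (C−B)/|BC| = (0.5071,0.8619); ey = (-0.8619,0.5071)
θ=259°: P = B + 1.12·ex + 1.76·ey = (-1.5215,-1.0871)
θ=329°: B = A + 3.00·(cos329°, sin329°) = (2.5715, -1.5451)
θ=329°: |BD| = 5.6441
θ=329°: circle(B,8.00) ∩ circle(D,6.00): a=5.3025, h=5.9903
θ=329°:   candidates: C₊=(6.0316,5.6679) cross=33.810; C₋=(9.3113,-5.8549) cross=-33.810
θ=329°:   branch + wants cross > 0 → take C=(6.0316,5.6679) (cross=33.810)
θ=329°: ex = (C−B)/|BC| = (0.4325,0.9016); ey = (-0.9016,0.4325)
θ=329°: P = B + 1.12·ex + 1.76·ey = (1.4690,0.2259)

θ=39°: 2.43 3.97
θ=97°: 0.03 5.03
θ=259°: -1.52 -1.09
θ=329°: 1.47 0.23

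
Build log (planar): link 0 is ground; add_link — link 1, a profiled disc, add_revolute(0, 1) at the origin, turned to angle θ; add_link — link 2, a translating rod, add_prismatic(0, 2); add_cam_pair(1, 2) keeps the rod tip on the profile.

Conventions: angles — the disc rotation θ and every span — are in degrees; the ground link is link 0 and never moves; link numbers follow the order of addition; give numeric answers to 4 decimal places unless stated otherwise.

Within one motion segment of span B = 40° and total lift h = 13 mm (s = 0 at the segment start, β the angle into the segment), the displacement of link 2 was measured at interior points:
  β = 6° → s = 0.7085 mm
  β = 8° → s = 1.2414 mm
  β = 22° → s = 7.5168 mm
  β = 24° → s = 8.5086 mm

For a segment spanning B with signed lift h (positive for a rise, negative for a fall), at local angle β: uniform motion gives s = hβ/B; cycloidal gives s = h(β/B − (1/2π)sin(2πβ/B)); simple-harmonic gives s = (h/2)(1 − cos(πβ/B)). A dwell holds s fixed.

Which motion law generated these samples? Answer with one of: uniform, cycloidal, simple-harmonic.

candidates at β/B = r: uniform s = h·r (linear in β); cycloidal s = h·(r − sin(2πr)/(2π)); simple-harmonic s = (h/2)(1 − cos(πr))
β=6°: printed 0.7085 | uniform 1.9500, cycloidal 0.2761, simple-harmonic 0.7085
β=8°: printed 1.2414 | uniform 2.6000, cycloidal 0.6323, simple-harmonic 1.2414
β=22°: printed 7.5168 | uniform 7.1500, cycloidal 7.7894, simple-harmonic 7.5168
β=24°: printed 8.5086 | uniform 7.8000, cycloidal 9.0161, simple-harmonic 8.5086
only one law matches every sample → simple-harmonic

simple-harmonic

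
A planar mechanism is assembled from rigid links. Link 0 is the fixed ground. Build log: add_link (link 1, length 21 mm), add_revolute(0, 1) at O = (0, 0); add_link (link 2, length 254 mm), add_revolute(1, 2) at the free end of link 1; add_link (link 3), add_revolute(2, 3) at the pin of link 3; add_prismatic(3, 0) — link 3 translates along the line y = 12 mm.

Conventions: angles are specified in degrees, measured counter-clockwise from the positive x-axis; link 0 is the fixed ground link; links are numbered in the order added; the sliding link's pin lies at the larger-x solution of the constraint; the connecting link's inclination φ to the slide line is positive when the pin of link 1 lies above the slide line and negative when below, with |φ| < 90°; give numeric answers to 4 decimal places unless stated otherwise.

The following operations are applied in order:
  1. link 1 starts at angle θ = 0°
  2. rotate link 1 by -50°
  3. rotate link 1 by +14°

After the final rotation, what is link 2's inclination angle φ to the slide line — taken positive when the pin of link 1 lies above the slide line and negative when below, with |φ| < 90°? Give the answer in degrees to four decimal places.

geometry: r = 21 mm, L = 254 mm, e = 12 mm; θ starts at 0°
rotate link 1 by -50°: θ ← 0° -50° = -50°
rotate link 1 by +14°: θ ← -50° +14° = -36°
h = r sin θ − e = -12.343490 − 12 = -24.343490
sin φ = h / L = -24.343490 / 254 = -0.09584051
φ = arcsin(-0.09584051) = -5.499698°

-5.4997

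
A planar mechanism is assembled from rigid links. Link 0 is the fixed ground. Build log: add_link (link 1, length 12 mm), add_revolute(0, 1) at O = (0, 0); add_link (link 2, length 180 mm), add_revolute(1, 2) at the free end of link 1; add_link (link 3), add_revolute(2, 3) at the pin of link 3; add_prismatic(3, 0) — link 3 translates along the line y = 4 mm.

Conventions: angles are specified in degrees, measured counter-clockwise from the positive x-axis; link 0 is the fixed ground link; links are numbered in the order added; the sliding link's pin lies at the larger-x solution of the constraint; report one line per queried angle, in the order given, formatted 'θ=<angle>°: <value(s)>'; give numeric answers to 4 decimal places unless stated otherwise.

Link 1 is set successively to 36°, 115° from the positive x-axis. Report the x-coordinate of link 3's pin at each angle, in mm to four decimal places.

geometry: r = 12 mm, L = 180 mm, e = 4 mm
θ=36°: crank pin P = (r cos θ, r sin θ) = (9.708204, 7.053423)
θ=36°: h = r sin θ − e = 7.053423 − 4 = 3.053423
θ=36°: x = r cos θ + √(L² − h²) = 9.708204 + 179.974100 = 189.682304
θ=115°: crank pin P = (r cos θ, r sin θ) = (-5.071419, 10.875693)
θ=115°: h = r sin θ − e = 10.875693 − 4 = 6.875693
θ=115°: x = r cos θ + √(L² − h²) = -5.071419 + 179.868632 = 174.797213

θ=36°: 189.6823
θ=115°: 174.7972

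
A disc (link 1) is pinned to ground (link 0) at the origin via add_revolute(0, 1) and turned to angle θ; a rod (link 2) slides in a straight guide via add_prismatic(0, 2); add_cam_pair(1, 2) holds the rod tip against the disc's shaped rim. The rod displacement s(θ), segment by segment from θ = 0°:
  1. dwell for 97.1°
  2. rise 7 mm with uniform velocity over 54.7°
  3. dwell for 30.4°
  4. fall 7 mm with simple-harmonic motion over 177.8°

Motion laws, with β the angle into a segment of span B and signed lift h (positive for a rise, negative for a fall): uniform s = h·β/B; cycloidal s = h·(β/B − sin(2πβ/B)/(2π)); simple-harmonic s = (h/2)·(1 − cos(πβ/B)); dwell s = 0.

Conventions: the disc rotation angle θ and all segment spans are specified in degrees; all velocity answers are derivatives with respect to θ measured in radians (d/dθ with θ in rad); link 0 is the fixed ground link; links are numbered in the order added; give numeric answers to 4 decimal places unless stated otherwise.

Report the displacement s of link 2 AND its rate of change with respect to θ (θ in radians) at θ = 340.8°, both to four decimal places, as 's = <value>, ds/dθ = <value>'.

segment 1 (0° to 97.1°, dwell): s unchanged at 0.0000
segment 2 (97.1° to 151.8°, uniform, h = 7) is passed completely: s = 0.0000 + (7) = 7.0000
segment 3 (151.8° to 182.2°, dwell): s unchanged at 7.0000
θ = 340.8° falls in segment 4 (182.2° to 360°, simple-harmonic, h = -7): β = 340.8 − 182.2 = 158.6°, B = 177.8°; Δs = -7/2·(1 − cos(π·0.8920)) = -6.8005; s = 7.0000 − 6.8005 = 0.1995
velocity in seg [182.2°–360°] (simple-harmonic), θ in radians: β = 158.6° = 2.7681 rad, B = 177.8° = 3.1032 rad; ds/dθ = (πh/(2B)) sin(πβ/B) = (π·(-7)/(2·3.1032)) sin(π·0.8920) = -1.179140 mm/rad

s = 0.1995, ds/dθ = -1.1791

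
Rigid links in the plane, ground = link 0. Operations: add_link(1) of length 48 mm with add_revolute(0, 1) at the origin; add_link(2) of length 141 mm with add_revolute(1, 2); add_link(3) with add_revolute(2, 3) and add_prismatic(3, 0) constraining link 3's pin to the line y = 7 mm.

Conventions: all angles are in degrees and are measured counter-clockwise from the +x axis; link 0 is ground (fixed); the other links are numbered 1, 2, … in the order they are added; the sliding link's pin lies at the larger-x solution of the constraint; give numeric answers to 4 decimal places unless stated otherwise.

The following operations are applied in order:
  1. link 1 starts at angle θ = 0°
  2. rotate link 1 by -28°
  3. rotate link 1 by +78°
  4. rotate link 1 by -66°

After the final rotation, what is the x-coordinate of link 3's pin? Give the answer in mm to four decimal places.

geometry: r = 48 mm, L = 141 mm, e = 7 mm; θ starts at 0°
rotate link 1 by -28°: θ ← 0° -28° = -28°
rotate link 1 by +78°: θ ← -28° +78° = 50°
rotate link 1 by -66°: θ ← 50° -66° = -16°
crank pin P = (r cos θ, r sin θ) = (46.140561, -13.230593)
h = r sin θ − e = -13.230593 − 7 = -20.230593
x = r cos θ + √(L² − h²) = 46.140561 + 139.541116 = 185.681678

185.6817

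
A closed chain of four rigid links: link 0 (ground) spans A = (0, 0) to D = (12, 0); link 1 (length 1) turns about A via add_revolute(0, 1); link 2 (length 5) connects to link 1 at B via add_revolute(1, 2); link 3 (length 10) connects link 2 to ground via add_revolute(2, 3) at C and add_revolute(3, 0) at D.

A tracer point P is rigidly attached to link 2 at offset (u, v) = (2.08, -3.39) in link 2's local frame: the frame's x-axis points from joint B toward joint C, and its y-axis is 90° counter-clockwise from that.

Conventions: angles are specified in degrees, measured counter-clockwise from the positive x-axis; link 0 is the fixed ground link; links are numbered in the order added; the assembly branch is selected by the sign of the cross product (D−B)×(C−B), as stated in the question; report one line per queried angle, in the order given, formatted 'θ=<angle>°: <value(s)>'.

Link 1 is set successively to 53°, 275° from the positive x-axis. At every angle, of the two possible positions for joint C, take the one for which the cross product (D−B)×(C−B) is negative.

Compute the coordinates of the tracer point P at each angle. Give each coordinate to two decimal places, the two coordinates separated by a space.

A=(0,0), D=(12.00,0)
θ=53°: B = A + 1.00·(cos53°, sin53°) = (0.6018, 0.7986)
θ=53°: |BD| = 11.4261
θ=53°: circle(B,5.00) ∩ circle(D,10.00): a=2.4311, h=4.3692
θ=53°:   candidates: C₊=(3.3324,4.9872) cross=49.923; C₋=(2.7216,-3.7298) cross=-49.923
θ=53°:   branch - wants cross < 0 → take C=(2.7216,-3.7298) (cross=-49.923)
θ=53°: ex = (C−B)/|BC| = (0.4240,-0.9057); ey = (0.9057,0.4240)
θ=53°: P = B + 2.08·ex + -3.39·ey = (-1.5866,-2.5224)
θ=275°: B = A + 1.00·(cos275°, sin275°) = (0.0872, -0.9962)
θ=275°: |BD| = 11.9544
θ=275°: circle(B,5.00) ∩ circle(D,10.00): a=2.8403, h=4.1149
θ=275°:   candidates: C₊=(2.5747,3.3411) cross=49.192; C₋=(3.2605,-4.8601) cross=-49.192
θ=275°:   branch - wants cross < 0 → take C=(3.2605,-4.8601) (cross=-49.192)
θ=275°: ex = (C−B)/|BC| = (0.6347,-0.7728); ey = (0.7728,0.6347)
θ=275°: P = B + 2.08·ex + -3.39·ey = (-1.2125,-4.7551)

θ=53°: -1.59 -2.52
θ=275°: -1.21 -4.76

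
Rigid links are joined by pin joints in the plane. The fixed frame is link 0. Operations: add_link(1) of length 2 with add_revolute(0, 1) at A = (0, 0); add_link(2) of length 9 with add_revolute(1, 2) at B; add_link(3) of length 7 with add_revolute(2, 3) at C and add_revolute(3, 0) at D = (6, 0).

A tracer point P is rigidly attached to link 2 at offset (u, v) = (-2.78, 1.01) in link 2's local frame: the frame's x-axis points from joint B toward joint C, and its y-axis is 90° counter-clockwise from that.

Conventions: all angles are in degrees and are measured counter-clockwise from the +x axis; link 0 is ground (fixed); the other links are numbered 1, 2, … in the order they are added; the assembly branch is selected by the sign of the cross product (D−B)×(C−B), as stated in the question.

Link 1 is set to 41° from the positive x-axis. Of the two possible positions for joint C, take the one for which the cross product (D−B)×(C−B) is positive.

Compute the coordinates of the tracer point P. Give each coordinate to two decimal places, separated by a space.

A=(0,0), D=(6.00,0)
B = A + 2.00·(cos41°, sin41°) = (1.5094, 1.3121)
|BD| = 4.6784
circle(B,9.00) ∩ circle(D,7.00): a=5.7592, h=6.9161
  candidates: C₊=(8.9772,6.3353) cross=32.356; C₋=(5.0977,-6.9416) cross=-32.356
  branch + wants cross > 0 → take C=(8.9772,6.3353) (cross=32.356)
ex = (C−B)/|BC| = (0.8298,0.5581); ey = (-0.5581,0.8298)
P = B + -2.78·ex + 1.01·ey = (-1.3610,0.5985)

-1.36 0.60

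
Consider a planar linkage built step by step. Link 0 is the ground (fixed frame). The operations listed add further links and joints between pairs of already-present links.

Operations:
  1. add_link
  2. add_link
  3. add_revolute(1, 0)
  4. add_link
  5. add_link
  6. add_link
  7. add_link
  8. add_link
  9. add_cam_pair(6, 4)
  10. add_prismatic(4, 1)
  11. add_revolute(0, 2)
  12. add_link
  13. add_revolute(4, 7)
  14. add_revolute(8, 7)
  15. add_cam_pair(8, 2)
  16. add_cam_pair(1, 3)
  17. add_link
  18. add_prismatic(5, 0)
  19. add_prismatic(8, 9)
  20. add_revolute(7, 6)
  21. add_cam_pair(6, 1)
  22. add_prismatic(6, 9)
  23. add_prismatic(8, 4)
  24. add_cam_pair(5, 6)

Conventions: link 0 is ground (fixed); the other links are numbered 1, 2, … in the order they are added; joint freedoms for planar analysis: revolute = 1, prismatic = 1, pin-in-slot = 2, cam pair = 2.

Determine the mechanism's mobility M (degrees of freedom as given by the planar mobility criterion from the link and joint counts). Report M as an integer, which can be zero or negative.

ground; <1,0,0>
#1 <2,0,0>
#2 <3,0,0>
R:1↔0 J1 <3,1,0>
#3 <4,1,0>
#4 <5,1,0>
#5 <6,1,0>
#6 <7,1,0>
#7 <8,1,0>
C:6↔4 J2 <8,1,1>
P:4↔1 J1 <8,2,1>
R:0↔2 J1 <8,3,1>
#8 <9,3,1>
R:4↔7 J1 <9,4,1>
R:8↔7 J1 <9,5,1>
C:8↔2 J2 <9,5,2>
C:1↔3 J2 <9,5,3>
#9 <10,5,3>
P:5↔0 J1 <10,6,3>
P:8↔9 J1 <10,7,3>
R:7↔6 J1 <10,8,3>
C:6↔1 J2 <10,8,4>
P:6↔9 J1 <10,9,4>
P:8↔4 J1 <10,10,4>
C:5↔6 J2 <10,10,5>
3×9 − 2×10 − 1×5 = 2

M = 2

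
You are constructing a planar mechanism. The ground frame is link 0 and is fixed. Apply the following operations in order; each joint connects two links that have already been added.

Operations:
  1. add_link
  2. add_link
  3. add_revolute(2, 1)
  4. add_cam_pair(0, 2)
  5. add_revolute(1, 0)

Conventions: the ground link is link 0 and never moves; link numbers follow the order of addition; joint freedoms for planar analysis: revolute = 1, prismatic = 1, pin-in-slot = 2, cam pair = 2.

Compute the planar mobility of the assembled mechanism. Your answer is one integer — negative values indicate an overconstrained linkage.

ground; <1,0,0>
#1 <2,0,0>
#2 <3,0,0>
R:2↔1 J1 <3,1,0>
C:0↔2 J2 <3,1,1>
R:1↔0 J1 <3,2,1>
3×2 − 2×2 − 1×1 = 1

M = 1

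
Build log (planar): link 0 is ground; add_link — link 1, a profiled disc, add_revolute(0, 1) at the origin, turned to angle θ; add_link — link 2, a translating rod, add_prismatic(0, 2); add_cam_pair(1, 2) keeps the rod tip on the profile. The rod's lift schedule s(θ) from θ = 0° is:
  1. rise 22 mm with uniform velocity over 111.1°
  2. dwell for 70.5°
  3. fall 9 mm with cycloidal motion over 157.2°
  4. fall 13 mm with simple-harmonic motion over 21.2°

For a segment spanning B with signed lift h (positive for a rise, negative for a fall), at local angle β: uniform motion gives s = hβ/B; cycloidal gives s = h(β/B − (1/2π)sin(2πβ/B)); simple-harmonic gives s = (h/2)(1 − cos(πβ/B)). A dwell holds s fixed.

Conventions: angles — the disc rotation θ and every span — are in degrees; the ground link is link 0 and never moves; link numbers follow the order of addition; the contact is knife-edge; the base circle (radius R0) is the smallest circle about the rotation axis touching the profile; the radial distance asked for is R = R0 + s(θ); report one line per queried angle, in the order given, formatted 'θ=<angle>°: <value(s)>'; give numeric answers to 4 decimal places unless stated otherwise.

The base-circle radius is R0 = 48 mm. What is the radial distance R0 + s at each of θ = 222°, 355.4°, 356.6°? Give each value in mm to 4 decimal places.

seg 1 [0°–111.1°] uniform, h=22: full span → s += 22 → s = 22.0000
seg 2 [111.1°–181.6°] dwell: s stays 22.0000
seg 3 [181.6°–338.8°] cycloidal, h=-9: θ=222° here. β=40.4, B=157.2. -9·(0.2570 − sin(2π·0.2570)/(2π)) = -0.8820 → s = 21.1180
seg 3 [181.6°–338.8°] cycloidal, h=-9: full span → s += -9 → s = 13.0000
seg 4 [338.8°–360°] simple-harmonic, h=-13: θ=355.4° here. β=16.6, B=21.2. -13/2·(1 − cos(π·0.7830)) = -11.5474 → s = 1.4526
seg 4 [338.8°–360°] simple-harmonic, h=-13: θ=356.6° here. β=17.8, B=21.2. -13/2·(1 − cos(π·0.8396)) = -12.1923 → s = 0.8077
θ=222°: R = R0 + s = 48 + 21.1180 = 69.1180
θ=355.4°: R = R0 + s = 48 + 1.4526 = 49.4526
θ=356.6°: R = R0 + s = 48 + 0.8077 = 48.8077

θ=222°: 69.1180
θ=355.4°: 49.4526
θ=356.6°: 48.8077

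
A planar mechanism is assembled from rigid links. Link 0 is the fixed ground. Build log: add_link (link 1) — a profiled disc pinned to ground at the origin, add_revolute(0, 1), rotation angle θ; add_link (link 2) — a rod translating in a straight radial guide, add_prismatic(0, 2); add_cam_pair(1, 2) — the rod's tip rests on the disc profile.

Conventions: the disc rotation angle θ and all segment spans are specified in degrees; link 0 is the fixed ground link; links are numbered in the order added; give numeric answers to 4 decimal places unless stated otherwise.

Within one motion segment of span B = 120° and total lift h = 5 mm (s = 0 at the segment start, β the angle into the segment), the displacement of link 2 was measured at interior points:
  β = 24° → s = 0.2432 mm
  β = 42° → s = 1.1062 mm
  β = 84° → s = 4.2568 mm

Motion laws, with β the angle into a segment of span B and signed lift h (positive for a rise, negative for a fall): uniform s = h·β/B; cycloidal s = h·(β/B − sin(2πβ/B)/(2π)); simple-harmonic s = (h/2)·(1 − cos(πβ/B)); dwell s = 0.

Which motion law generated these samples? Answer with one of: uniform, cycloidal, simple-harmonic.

candidates at β/B = r: uniform s = h·r (linear in β); cycloidal s = h·(r − sin(2πr)/(2π)); simple-harmonic s = (h/2)(1 − cos(πr))
β=24°: printed 0.2432 | uniform 1.0000, cycloidal 0.2432, simple-harmonic 0.4775
β=42°: printed 1.1062 | uniform 1.7500, cycloidal 1.1062, simple-harmonic 1.3650
β=84°: printed 4.2568 | uniform 3.5000, cycloidal 4.2568, simple-harmonic 3.9695
only one law matches every sample → cycloidal

cycloidal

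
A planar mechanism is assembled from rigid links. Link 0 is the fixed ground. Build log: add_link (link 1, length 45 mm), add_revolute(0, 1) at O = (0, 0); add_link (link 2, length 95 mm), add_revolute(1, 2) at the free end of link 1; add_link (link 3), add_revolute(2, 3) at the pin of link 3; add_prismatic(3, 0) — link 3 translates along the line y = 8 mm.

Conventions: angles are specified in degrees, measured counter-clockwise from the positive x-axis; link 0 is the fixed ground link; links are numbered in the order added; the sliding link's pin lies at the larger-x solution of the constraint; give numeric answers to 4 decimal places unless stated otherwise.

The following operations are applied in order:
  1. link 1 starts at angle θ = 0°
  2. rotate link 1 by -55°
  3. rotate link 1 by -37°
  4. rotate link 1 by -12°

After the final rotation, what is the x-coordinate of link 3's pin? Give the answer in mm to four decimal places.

geometry: r = 45 mm, L = 95 mm, e = 8 mm; θ starts at 0°
rotate link 1 by -55°: θ ← 0° -55° = -55°
rotate link 1 by -37°: θ ← -55° -37° = -92°
rotate link 1 by -12°: θ ← -92° -12° = -104°
crank pin P = (r cos θ, r sin θ) = (-10.886485, -43.663308)
h = r sin θ − e = -43.663308 − 8 = -51.663308
x = r cos θ + √(L² − h²) = -10.886485 + 79.723915 = 68.837430

68.8374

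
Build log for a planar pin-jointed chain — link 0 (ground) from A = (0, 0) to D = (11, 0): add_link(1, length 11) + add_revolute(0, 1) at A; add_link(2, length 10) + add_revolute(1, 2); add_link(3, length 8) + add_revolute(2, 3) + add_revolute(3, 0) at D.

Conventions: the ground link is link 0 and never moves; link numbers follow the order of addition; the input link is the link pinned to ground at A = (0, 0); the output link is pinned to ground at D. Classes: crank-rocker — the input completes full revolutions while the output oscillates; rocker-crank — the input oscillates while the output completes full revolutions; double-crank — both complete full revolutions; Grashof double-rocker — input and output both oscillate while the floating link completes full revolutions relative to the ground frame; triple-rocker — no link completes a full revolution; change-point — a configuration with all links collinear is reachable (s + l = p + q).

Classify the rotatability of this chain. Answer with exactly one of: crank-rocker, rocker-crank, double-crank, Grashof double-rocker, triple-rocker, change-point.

lengths: ground=11, input=11, coupler=10, output=8
sorted: s=8 (shortest), l=11 (longest), p+q=21
s + l = 19 vs p + q = 21
s + l < p + q (Grashof) with shortest = output link → rocker-crank

rocker-crank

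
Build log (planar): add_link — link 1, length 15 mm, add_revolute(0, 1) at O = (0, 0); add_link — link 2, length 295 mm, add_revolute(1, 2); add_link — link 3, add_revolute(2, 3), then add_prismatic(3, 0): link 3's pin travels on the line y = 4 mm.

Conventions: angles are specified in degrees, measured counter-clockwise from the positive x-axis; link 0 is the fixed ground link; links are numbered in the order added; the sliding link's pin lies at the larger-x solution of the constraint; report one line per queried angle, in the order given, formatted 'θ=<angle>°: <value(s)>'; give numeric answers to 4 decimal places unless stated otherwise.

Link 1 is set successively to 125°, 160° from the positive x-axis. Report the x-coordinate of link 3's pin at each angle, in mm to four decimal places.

geometry: r = 15 mm, L = 295 mm, e = 4 mm
θ=125°: crank pin P = (r cos θ, r sin θ) = (-8.603647, 12.287281)
θ=125°: h = r sin θ − e = 12.287281 − 4 = 8.287281
θ=125°: x = r cos θ + √(L² − h²) = -8.603647 + 294.883572 = 286.279925
θ=160°: crank pin P = (r cos θ, r sin θ) = (-14.095389, 5.130302)
θ=160°: h = r sin θ − e = 5.130302 − 4 = 1.130302
θ=160°: x = r cos θ + √(L² − h²) = -14.095389 + 294.997835 = 280.902445

θ=125°: 286.2799
θ=160°: 280.9024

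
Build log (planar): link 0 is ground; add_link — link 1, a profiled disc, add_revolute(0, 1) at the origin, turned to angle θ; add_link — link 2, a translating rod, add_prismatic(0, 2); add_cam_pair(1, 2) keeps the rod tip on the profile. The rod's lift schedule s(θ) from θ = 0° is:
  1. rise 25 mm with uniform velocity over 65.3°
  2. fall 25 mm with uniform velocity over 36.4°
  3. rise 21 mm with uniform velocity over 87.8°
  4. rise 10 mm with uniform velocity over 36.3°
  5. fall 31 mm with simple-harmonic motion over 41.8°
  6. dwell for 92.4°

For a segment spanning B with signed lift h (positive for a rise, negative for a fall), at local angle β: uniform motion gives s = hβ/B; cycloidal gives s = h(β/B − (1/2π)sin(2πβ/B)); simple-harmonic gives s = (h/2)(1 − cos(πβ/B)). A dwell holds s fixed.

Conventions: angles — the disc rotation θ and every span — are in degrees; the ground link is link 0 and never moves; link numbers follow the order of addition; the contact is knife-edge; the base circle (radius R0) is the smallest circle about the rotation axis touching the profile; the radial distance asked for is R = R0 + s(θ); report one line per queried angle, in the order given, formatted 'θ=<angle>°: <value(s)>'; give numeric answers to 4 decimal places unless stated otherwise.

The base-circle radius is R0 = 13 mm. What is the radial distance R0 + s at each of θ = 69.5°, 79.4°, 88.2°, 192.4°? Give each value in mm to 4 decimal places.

seg 1 [0°–65.3°] uniform, h=25: full span → s += 25 → s = 25.0000
seg 2 [65.3°–101.7°] uniform, h=-25: θ=69.5° here. β=4.2, B=36.4. -25·4.2/36.4 = -2.8846 → s = 22.1154
seg 2 [65.3°–101.7°] uniform, h=-25: θ=79.4° here. β=14.1, B=36.4. -25·14.1/36.4 = -9.6841 → s = 15.3159
seg 2 [65.3°–101.7°] uniform, h=-25: θ=88.2° here. β=22.9, B=36.4. -25·22.9/36.4 = -15.7280 → s = 9.2720
seg 2 [65.3°–101.7°] uniform, h=-25: full span → s += -25 → s = 0.0000
seg 3 [101.7°–189.5°] uniform, h=21: full span → s += 21 → s = 21.0000
seg 4 [189.5°–225.8°] uniform, h=10: θ=192.4° here. β=2.9, B=36.3. 10·2.9/36.3 = 0.7989 → s = 21.7989
θ=69.5°: R = R0 + s = 13 + 22.1154 = 35.1154
θ=79.4°: R = R0 + s = 13 + 15.3159 = 28.3159
θ=88.2°: R = R0 + s = 13 + 9.2720 = 22.2720
θ=192.4°: R = R0 + s = 13 + 21.7989 = 34.7989

θ=69.5°: 35.1154
θ=79.4°: 28.3159
θ=88.2°: 22.2720
θ=192.4°: 34.7989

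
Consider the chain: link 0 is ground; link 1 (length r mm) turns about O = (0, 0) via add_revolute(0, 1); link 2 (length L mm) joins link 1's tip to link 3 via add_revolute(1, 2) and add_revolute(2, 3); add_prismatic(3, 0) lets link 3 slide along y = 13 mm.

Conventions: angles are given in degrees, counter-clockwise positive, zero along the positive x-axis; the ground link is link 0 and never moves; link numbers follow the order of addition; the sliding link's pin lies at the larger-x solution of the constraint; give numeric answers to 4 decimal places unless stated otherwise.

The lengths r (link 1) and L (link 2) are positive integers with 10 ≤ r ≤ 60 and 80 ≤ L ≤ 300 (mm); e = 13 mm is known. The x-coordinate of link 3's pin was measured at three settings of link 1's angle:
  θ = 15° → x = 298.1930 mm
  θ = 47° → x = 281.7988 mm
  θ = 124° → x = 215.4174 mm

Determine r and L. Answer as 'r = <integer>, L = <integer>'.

constraint per measurement: (x − r cos θ)² + (r sin θ − e)² = L²
subtracting the θ₁ and θ₂ equations cancels the r² and L² terms:
r = (x₁² − x₂²) / (2[(x₁cos θ₁ + e sin θ₁) − (x₂cos θ₂ + e sin θ₂)]) = 52.9999 → r = 53
L² = (x₁ − r cos θ₁)² + (r sin θ₁ − e)² = 61008.9867 → L = 247.0000 → L = 247
check at θ₃=124°: x = 215.4174 (printed 215.4174) ✓

r = 53, L = 247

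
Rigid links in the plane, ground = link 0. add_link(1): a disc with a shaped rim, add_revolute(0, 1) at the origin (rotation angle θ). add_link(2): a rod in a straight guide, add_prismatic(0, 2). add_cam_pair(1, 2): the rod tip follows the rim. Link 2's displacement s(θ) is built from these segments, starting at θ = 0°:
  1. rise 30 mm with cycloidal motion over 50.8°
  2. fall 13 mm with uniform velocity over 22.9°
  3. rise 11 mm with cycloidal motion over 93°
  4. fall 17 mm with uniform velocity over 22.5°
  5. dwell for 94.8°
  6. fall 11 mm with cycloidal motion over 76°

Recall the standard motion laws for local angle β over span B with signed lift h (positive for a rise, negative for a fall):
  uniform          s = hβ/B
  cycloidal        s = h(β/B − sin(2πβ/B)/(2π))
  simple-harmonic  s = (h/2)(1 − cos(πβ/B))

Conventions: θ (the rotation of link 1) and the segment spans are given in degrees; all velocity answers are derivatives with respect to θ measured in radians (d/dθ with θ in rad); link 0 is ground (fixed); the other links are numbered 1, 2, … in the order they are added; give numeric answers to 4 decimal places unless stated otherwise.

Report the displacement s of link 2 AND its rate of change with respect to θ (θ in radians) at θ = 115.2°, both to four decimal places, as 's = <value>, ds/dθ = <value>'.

segment 1 (0° to 50.8°, cycloidal, h = 30) is passed completely: s = 0.0000 + (30) = 30.0000
segment 2 (50.8° to 73.7°, uniform, h = -13) is passed completely: s = 30.0000 + (-13) = 17.0000
θ = 115.2° falls in segment 3 (73.7° to 166.7°, cycloidal, h = 11): β = 115.2 − 73.7 = 41.5°, B = 93°; Δs = 11·(0.4462 − sin(2π·0.4462)/(2π)) = 4.3284; s = 17.0000 + 4.3284 = 21.3284
velocity in seg [73.7°–166.7°] (cycloidal), θ in radians: β = 41.5° = 0.7243 rad, B = 93° = 1.6232 rad; ds/dθ = (h/B)(1 − cos(2πβ/B)) = (11/1.6232)(1 − cos(2π·0.4462)) = 13.170837 mm/rad

s = 21.3284, ds/dθ = 13.1708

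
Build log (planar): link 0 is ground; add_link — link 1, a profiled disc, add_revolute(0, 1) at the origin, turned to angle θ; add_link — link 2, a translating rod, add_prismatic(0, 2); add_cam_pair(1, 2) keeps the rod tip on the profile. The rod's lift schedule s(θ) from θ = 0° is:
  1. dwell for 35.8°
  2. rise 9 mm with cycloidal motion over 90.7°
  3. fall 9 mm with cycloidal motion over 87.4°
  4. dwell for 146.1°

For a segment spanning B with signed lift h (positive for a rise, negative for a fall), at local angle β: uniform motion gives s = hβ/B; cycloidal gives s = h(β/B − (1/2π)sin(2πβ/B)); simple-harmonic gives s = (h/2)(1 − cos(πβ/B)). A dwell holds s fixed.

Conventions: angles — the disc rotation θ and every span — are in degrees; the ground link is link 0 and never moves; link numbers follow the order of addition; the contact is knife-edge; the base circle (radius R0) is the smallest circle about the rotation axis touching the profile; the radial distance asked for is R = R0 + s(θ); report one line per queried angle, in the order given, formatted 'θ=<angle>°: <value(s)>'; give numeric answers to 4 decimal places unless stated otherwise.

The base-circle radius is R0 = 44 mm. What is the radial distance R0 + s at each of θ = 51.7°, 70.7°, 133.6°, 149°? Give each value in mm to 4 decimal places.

seg 1 [0°–35.8°] dwell: s stays 0.0000
seg 2 [35.8°–126.5°] cycloidal, h=9: θ=51.7° here. β=15.9, B=90.7. 9·(0.1753 − sin(2π·0.1753)/(2π)) = 0.3002 → s = 0.3002
seg 2 [35.8°–126.5°] cycloidal, h=9: θ=70.7° here. β=34.9, B=90.7. 9·(0.3848 − sin(2π·0.3848)/(2π)) = 2.5144 → s = 2.5144
seg 2 [35.8°–126.5°] cycloidal, h=9: full span → s += 9 → s = 9.0000
seg 3 [126.5°–213.9°] cycloidal, h=-9: θ=133.6° here. β=7.1, B=87.4. -9·(0.0812 − sin(2π·0.0812)/(2π)) = -0.0313 → s = 8.9687
seg 3 [126.5°–213.9°] cycloidal, h=-9: θ=149° here. β=22.5, B=87.4. -9·(0.2574 − sin(2π·0.2574)/(2π)) = -0.8861 → s = 8.1139
θ=51.7°: R = R0 + s = 44 + 0.3002 = 44.3002
θ=70.7°: R = R0 + s = 44 + 2.5144 = 46.5144
θ=133.6°: R = R0 + s = 44 + 8.9687 = 52.9687
θ=149°: R = R0 + s = 44 + 8.1139 = 52.1139

θ=51.7°: 44.3002
θ=70.7°: 46.5144
θ=133.6°: 52.9687
θ=149°: 52.1139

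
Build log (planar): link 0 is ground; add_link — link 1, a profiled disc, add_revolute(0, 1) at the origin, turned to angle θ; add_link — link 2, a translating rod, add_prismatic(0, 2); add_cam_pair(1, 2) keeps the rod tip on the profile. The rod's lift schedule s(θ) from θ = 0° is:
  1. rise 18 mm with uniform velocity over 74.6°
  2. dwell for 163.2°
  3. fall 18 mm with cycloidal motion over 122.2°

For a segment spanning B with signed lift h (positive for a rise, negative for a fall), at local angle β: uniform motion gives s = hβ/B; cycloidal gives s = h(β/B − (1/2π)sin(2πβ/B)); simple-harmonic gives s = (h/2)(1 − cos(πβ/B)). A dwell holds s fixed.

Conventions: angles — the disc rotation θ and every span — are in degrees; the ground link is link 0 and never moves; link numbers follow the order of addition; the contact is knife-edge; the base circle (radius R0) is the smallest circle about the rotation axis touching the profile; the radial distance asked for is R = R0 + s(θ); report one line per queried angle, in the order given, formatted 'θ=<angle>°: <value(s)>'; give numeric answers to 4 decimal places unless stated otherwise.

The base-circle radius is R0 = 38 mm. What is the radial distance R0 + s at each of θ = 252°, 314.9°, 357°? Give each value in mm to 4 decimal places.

seg 1 [0°–74.6°] uniform, h=18: full span → s += 18 → s = 18.0000
seg 2 [74.6°–237.8°] dwell: s stays 18.0000
seg 3 [237.8°–360°] cycloidal, h=-18: θ=252° here. β=14.2, B=122.2. -18·(0.1162 − sin(2π·0.1162)/(2π)) = -0.1809 → s = 17.8191
seg 3 [237.8°–360°] cycloidal, h=-18: θ=314.9° here. β=77.1, B=122.2. -18·(0.6309 − sin(2π·0.6309)/(2π)) = -13.4566 → s = 4.5434
seg 3 [237.8°–360°] cycloidal, h=-18: θ=357° here. β=119.2, B=122.2. -18·(0.9755 − sin(2π·0.9755)/(2π)) = -17.9982 → s = 0.0018
θ=252°: R = R0 + s = 38 + 17.8191 = 55.8191
θ=314.9°: R = R0 + s = 38 + 4.5434 = 42.5434
θ=357°: R = R0 + s = 38 + 0.0018 = 38.0018

θ=252°: 55.8191
θ=314.9°: 42.5434
θ=357°: 38.0018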